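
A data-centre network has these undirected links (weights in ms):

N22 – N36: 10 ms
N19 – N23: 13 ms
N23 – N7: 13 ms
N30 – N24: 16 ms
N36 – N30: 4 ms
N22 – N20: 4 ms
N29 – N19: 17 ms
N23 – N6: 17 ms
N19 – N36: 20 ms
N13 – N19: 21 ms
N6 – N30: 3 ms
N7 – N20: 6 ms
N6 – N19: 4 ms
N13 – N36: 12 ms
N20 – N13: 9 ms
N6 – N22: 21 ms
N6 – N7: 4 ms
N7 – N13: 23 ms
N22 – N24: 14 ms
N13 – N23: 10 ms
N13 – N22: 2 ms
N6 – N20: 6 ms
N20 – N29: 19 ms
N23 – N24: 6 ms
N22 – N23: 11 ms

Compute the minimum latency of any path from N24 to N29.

36 ms

Candidate routes:
N24–N22–N20–N29: 14+4+19 = 37
N24–N23–N19–N29: 6+13+17 = 36
Cheapest is N24–N23–N19–N29 at 36 ms.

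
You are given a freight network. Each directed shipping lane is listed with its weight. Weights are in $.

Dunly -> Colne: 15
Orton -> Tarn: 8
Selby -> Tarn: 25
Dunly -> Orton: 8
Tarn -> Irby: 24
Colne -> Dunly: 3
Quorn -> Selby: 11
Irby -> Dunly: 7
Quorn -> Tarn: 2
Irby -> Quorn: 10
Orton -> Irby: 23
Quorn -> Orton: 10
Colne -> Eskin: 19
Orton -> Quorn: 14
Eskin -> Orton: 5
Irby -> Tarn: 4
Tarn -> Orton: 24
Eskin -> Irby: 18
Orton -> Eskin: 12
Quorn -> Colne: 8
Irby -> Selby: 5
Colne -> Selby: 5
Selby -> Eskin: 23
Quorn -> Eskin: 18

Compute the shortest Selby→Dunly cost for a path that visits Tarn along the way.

Shortest Selby→Tarn: Selby–Tarn = 25
Shortest Tarn→Dunly: Tarn–Irby–Dunly = 31
Total via Tarn: 25 + 31 = $56.

$56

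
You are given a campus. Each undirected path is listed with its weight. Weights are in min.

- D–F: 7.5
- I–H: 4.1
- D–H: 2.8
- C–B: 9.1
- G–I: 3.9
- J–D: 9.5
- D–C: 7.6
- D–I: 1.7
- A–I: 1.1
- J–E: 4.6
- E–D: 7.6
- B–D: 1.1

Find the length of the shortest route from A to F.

10.3 min

Enumerating some paths:
A → I → H → D → F: 1.1+4.1+2.8+7.5 = 15.5
A → I → D → F: 1.1+1.7+7.5 = 10.3
The minimum is 10.3 min via A → I → D → F.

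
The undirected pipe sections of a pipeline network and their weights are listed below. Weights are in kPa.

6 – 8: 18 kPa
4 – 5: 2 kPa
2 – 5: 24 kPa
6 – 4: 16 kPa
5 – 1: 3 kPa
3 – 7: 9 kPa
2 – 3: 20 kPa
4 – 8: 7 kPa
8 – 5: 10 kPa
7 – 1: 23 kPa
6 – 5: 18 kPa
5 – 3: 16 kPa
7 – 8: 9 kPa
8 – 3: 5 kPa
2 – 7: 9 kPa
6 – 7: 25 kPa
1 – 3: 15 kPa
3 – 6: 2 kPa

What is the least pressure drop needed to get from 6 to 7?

Settle nodes by increasing distance from 6:
6: 0
3: 2  (via 6)
8: 7  (via 3)
7: 11  (via 3)
Shortest route: 6–3–7 = 11 kPa.

11 kPa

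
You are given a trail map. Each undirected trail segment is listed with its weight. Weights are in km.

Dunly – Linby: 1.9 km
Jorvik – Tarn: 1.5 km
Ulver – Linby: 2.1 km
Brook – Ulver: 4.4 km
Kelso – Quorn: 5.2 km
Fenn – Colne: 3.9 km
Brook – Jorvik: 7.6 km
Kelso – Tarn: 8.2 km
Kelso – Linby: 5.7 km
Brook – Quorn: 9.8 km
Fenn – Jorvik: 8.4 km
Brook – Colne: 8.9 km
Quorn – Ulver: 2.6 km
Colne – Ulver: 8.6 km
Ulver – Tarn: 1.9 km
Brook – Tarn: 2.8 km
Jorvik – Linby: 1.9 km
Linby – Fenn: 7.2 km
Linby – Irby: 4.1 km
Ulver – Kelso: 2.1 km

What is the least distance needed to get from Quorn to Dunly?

6.6 km

Settle nodes by increasing distance from Quorn:
Quorn: 0
Ulver: 2.6  (via Quorn)
Tarn: 4.5  (via Ulver)
Kelso: 4.7  (via Ulver)
Linby: 4.7  (via Ulver)
Jorvik: 6  (via Tarn)
Dunly: 6.6  (via Linby)
Shortest route: Quorn–Ulver–Linby–Dunly = 6.6 km.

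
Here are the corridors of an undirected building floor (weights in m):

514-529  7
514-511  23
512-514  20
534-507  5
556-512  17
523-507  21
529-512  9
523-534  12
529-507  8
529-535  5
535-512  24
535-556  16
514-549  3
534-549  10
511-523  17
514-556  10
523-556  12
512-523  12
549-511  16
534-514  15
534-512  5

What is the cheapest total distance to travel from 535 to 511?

Enumerating some paths:
535 - 529 - 512 - 523 - 511: 5+9+12+17 = 43
535 - 529 - 514 - 549 - 511: 5+7+3+16 = 31
535 - 529 - 514 - 511: 5+7+23 = 35
Cheapest is 535 - 529 - 514 - 549 - 511 at 31 m.

31 m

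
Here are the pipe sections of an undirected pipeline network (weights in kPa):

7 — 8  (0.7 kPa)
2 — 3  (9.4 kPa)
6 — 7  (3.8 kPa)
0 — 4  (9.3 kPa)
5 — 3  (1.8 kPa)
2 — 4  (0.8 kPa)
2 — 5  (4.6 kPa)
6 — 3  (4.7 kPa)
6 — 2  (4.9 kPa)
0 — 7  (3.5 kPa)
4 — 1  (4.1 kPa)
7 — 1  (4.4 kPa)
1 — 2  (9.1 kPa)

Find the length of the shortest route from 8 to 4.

Shortest distances from 8:
8: 0
7: 0.7  (via 8)
0: 4.2  (via 7)
6: 4.5  (via 7)
1: 5.1  (via 7)
3: 9.2  (via 6)
4: 9.2  (via 1)
Shortest route: 8–7–1–4 = 9.2 kPa.

9.2 kPa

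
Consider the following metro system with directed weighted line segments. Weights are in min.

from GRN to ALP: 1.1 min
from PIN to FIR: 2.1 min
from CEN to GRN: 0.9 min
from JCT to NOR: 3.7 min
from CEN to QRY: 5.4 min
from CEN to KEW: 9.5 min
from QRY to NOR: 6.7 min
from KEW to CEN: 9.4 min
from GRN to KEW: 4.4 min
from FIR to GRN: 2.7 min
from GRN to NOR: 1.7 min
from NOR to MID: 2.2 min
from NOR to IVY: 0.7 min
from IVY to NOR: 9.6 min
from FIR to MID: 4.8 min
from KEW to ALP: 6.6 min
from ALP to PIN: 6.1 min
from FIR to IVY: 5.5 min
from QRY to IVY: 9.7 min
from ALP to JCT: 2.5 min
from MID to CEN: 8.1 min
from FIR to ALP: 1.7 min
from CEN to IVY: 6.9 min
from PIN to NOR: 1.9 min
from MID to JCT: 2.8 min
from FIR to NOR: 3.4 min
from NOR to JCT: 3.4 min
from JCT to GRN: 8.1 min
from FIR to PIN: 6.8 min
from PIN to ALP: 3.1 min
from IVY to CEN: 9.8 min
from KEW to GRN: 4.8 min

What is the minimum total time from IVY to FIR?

20 min

Settle nodes by increasing distance from IVY:
IVY: 0
NOR: 9.6  (via IVY)
CEN: 9.8  (via IVY)
GRN: 10.7  (via CEN)
MID: 11.8  (via NOR)
ALP: 11.8  (via GRN)
JCT: 13  (via NOR)
KEW: 15.1  (via GRN)
QRY: 15.2  (via CEN)
PIN: 17.9  (via ALP)
FIR: 20  (via PIN)
Shortest route: IVY → CEN → GRN → ALP → PIN → FIR = 20 min.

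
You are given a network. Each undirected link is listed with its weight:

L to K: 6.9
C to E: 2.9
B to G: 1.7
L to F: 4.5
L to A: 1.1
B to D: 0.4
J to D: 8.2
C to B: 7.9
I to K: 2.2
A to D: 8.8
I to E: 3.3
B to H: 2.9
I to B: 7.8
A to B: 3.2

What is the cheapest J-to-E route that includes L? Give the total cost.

Shortest J→L: J–D–B–A–L = 12.9
Best L to E: L–K–I–E costing 12.4
Total via L: 12.9 + 12.4 = 25.3.

25.3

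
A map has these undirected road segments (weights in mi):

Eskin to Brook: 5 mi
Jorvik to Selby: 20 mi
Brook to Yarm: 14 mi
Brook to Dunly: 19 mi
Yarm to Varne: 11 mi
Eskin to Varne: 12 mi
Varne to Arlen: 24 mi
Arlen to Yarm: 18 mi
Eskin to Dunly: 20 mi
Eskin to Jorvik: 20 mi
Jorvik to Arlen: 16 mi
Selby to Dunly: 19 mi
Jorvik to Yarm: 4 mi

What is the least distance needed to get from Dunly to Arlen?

Running Dijkstra from Dunly:
Dunly: 0
Brook: 19  (via Dunly)
Selby: 19  (via Dunly)
Eskin: 20  (via Dunly)
Varne: 32  (via Eskin)
Yarm: 33  (via Brook)
Jorvik: 37  (via Yarm)
Arlen: 51  (via Yarm)
Shortest route: Dunly–Brook–Yarm–Arlen = 51 mi.

51 mi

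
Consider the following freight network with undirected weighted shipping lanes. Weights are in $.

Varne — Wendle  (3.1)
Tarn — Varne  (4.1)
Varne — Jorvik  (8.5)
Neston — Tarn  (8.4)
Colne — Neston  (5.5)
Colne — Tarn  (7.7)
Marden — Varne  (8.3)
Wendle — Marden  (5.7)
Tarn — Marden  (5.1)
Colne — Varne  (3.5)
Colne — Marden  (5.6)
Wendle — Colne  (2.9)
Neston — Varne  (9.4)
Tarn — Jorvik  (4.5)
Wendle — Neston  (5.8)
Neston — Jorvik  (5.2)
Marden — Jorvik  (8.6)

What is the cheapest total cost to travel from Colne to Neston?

$5.5

Shortest distances from Colne:
Colne: 0
Wendle: 2.9  (via Colne)
Varne: 3.5  (via Colne)
Neston: 5.5  (via Colne)
Shortest route: Colne–Neston = $5.5.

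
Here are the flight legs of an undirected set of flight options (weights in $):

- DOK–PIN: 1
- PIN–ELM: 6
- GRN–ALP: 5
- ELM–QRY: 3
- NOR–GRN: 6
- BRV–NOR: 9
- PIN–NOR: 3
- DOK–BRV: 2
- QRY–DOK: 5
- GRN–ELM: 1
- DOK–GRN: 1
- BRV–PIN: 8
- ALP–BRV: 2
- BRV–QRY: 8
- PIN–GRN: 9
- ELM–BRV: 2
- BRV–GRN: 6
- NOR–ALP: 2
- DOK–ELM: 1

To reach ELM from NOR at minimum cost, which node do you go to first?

PIN

Candidate routes:
NOR → ALP → BRV → ELM: 2+2+2 = 6
NOR → PIN → DOK → GRN → ELM: 3+1+1+1 = 6
NOR → PIN → DOK → ELM: 3+1+1 = 5
NOR → GRN → ELM: 6+1 = 7
The minimum is $5 via NOR → PIN → DOK → ELM.
So from NOR the first move is to PIN.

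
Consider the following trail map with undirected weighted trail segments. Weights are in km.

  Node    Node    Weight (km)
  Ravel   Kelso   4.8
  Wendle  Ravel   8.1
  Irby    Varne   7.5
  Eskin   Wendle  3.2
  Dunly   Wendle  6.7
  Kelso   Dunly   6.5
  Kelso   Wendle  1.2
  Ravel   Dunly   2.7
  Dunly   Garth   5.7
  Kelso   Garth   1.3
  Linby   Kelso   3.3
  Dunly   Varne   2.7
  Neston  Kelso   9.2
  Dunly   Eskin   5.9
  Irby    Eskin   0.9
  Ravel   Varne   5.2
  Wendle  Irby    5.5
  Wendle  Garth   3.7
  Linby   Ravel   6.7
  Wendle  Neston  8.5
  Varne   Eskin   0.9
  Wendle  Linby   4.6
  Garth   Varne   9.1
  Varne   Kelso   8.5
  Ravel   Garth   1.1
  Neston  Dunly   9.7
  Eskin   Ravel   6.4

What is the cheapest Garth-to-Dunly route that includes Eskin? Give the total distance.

Best Garth to Eskin: Garth → Kelso → Wendle → Eskin costing 5.7
Shortest Eskin→Dunly: Eskin → Varne → Dunly = 3.6
Total via Eskin: 5.7 + 3.6 = 9.3 km.

9.3 km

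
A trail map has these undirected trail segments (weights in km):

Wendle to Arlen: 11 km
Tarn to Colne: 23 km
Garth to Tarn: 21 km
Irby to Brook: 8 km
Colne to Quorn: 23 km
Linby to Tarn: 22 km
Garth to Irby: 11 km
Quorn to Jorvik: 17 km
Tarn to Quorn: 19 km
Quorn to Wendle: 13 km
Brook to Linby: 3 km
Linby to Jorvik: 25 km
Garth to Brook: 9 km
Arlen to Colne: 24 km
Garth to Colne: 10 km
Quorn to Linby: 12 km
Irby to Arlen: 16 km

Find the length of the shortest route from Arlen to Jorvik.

Running Dijkstra from Arlen:
Arlen: 0
Wendle: 11  (via Arlen)
Irby: 16  (via Arlen)
Colne: 24  (via Arlen)
Quorn: 24  (via Wendle)
Brook: 24  (via Irby)
Linby: 27  (via Brook)
Garth: 27  (via Irby)
Jorvik: 41  (via Quorn)
Shortest route: Arlen–Wendle–Quorn–Jorvik = 41 km.

41 km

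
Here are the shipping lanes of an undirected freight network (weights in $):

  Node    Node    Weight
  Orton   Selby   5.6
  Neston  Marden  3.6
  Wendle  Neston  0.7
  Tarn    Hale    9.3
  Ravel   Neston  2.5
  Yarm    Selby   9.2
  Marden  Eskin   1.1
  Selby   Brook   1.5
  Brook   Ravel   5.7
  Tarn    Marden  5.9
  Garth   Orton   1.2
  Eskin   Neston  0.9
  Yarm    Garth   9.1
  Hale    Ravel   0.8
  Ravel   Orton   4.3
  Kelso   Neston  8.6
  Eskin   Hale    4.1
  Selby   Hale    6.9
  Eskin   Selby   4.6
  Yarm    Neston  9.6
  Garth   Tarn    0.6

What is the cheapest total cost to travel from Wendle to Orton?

Candidate routes:
Wendle - Neston - Eskin - Marden - Tarn - Garth - Orton: 0.7+0.9+1.1+5.9+0.6+1.2 = 10.4
Wendle - Neston - Ravel - Orton: 0.7+2.5+4.3 = 7.5
Cheapest is Wendle - Neston - Ravel - Orton at $7.5.

$7.5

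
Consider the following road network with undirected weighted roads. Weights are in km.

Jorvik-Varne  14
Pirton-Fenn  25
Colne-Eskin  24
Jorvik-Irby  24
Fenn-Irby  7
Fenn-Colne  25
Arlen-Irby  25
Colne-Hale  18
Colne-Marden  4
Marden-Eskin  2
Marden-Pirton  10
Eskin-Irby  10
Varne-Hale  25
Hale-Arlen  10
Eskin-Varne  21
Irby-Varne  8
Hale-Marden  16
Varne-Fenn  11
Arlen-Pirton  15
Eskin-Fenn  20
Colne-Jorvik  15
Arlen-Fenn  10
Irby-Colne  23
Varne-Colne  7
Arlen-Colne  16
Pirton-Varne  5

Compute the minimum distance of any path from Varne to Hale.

25 km

Candidate routes:
Varne → Pirton → Arlen → Hale: 5+15+10 = 30
Varne → Colne → Marden → Hale: 7+4+16 = 27
Varne → Pirton → Marden → Hale: 5+10+16 = 31
Varne → Hale: 25 = 25
The minimum is 25 km via Varne → Hale.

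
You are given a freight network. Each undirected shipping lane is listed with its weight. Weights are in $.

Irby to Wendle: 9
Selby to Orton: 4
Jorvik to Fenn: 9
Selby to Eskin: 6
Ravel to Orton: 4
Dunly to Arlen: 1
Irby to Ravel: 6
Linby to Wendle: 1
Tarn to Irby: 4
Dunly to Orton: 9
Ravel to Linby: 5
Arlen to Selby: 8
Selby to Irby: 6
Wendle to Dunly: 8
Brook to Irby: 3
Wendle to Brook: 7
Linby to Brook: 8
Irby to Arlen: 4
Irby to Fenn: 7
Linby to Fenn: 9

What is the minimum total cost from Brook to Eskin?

Running Dijkstra from Brook:
Brook: 0
Irby: 3  (via Brook)
Tarn: 7  (via Irby)
Arlen: 7  (via Irby)
Wendle: 7  (via Brook)
Dunly: 8  (via Arlen)
Linby: 8  (via Brook)
Ravel: 9  (via Irby)
Selby: 9  (via Irby)
Fenn: 10  (via Irby)
Orton: 13  (via Ravel)
Eskin: 15  (via Selby)
Shortest route: Brook–Irby–Selby–Eskin = $15.

$15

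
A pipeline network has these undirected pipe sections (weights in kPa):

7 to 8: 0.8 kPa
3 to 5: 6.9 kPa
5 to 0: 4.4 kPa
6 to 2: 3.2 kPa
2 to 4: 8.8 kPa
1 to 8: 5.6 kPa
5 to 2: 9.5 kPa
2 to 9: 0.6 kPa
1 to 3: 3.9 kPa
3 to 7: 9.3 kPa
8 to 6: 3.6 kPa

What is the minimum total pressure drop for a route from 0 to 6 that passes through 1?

24.4 kPa

Best 0 to 1: 0–5–3–1 costing 15.2
Shortest 1→6: 1–8–6 = 9.2
Total via 1: 15.2 + 9.2 = 24.4 kPa.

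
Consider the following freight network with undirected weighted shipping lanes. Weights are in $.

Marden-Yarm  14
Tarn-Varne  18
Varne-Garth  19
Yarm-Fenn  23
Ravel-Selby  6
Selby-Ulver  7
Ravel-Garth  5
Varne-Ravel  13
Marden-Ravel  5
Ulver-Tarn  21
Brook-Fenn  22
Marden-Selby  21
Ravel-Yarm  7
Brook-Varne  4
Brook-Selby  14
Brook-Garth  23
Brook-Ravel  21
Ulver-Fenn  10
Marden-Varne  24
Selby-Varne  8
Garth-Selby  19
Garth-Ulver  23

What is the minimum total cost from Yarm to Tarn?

Compare a few routes:
Yarm - Ravel - Varne - Tarn: 7+13+18 = 38
Yarm - Ravel - Selby - Varne - Tarn: 7+6+8+18 = 39
The minimum is $38 via Yarm - Ravel - Varne - Tarn.

$38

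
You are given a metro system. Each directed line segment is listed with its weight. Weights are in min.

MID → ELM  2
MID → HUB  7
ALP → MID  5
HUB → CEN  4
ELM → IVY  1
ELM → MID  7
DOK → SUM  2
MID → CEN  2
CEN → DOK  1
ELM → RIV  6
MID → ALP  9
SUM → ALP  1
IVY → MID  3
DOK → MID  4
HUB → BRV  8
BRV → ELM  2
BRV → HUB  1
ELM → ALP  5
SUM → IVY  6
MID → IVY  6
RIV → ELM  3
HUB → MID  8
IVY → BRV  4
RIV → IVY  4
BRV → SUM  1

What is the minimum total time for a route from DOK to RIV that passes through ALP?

Best DOK to ALP: DOK → SUM → ALP costing 3
Shortest ALP→RIV: ALP → MID → ELM → RIV = 13
Total via ALP: 3 + 13 = 16 min.

16 min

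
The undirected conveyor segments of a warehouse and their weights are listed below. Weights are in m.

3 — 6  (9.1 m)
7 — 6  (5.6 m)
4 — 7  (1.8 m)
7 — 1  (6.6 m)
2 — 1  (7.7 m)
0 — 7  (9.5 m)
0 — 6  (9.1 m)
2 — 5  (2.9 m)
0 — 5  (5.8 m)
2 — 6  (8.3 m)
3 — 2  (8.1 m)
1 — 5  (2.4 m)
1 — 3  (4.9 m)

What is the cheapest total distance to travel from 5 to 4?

Shortest distances from 5:
5: 0
1: 2.4  (via 5)
2: 2.9  (via 5)
0: 5.8  (via 5)
3: 7.3  (via 1)
7: 9  (via 1)
4: 10.8  (via 7)
Shortest route: 5–1–7–4 = 10.8 m.

10.8 m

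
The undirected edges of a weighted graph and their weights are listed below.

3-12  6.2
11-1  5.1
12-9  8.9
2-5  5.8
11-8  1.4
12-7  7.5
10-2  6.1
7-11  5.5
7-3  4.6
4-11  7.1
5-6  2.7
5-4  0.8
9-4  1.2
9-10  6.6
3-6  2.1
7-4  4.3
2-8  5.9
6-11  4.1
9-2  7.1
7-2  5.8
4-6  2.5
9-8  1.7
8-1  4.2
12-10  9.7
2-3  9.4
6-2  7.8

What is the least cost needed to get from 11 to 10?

9.7

Enumerating some paths:
11 → 8 → 9 → 10: 1.4+1.7+6.6 = 9.7
11 → 8 → 2 → 10: 1.4+5.9+6.1 = 13.4
Cheapest is 11 → 8 → 9 → 10 at 9.7.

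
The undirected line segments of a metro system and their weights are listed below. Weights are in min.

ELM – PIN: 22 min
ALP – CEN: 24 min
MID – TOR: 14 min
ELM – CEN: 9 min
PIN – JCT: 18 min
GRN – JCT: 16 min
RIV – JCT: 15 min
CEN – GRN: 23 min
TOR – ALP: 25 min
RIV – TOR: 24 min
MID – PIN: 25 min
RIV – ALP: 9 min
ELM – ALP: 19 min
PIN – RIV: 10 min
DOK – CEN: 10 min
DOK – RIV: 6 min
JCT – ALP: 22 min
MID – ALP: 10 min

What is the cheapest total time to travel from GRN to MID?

Running Dijkstra from GRN:
GRN: 0
JCT: 16  (via GRN)
CEN: 23  (via GRN)
RIV: 31  (via JCT)
ELM: 32  (via CEN)
DOK: 33  (via CEN)
PIN: 34  (via JCT)
ALP: 38  (via JCT)
MID: 48  (via ALP)
Shortest route: GRN–JCT–ALP–MID = 48 min.

48 min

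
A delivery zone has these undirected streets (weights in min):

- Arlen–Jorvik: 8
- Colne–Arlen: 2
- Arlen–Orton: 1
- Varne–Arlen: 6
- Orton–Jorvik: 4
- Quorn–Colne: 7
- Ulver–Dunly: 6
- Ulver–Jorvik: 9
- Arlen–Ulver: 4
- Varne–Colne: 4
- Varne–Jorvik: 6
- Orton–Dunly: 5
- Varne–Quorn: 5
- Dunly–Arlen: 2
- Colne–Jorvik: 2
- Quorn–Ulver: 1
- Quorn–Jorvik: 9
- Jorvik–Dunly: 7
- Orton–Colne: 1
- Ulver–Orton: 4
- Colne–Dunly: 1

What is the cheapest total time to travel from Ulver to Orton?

Enumerating some paths:
Ulver - Arlen - Orton: 4+1 = 5
Ulver - Orton: 4 = 4
Cheapest is Ulver - Orton at 4 min.

4 min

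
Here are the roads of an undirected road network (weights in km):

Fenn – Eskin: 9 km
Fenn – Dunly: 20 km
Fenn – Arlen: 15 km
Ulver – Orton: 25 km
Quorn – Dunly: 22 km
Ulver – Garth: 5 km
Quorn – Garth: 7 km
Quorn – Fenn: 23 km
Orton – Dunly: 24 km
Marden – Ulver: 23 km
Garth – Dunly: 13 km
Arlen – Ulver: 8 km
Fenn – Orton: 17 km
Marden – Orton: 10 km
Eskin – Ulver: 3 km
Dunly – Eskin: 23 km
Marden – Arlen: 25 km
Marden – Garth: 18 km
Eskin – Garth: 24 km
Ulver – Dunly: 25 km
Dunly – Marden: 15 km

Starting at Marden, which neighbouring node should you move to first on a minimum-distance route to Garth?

Enumerating some paths:
Marden - Ulver - Garth: 23+5 = 28
Marden - Dunly - Garth: 15+13 = 28
Marden - Garth: 18 = 18
The minimum is 18 km via Marden - Garth.
So from Marden the first move is to Garth.

Garth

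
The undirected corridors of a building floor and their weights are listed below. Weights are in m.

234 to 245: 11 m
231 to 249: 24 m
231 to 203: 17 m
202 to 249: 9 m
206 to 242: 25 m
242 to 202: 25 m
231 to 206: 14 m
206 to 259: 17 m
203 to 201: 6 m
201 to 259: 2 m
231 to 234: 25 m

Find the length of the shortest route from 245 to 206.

Running Dijkstra from 245:
245: 0
234: 11  (via 245)
231: 36  (via 234)
206: 50  (via 231)
Shortest route: 245–234–231–206 = 50 m.

50 m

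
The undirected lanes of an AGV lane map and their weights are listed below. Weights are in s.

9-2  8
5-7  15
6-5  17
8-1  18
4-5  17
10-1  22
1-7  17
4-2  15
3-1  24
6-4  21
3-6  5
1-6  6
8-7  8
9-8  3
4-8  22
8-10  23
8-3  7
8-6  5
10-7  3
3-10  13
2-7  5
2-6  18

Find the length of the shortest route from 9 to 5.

Settle nodes by increasing distance from 9:
9: 0
8: 3  (via 9)
2: 8  (via 9)
6: 8  (via 8)
3: 10  (via 8)
7: 11  (via 8)
1: 14  (via 6)
10: 14  (via 7)
4: 23  (via 2)
5: 25  (via 6)
Shortest route: 9–8–6–5 = 25 s.

25 s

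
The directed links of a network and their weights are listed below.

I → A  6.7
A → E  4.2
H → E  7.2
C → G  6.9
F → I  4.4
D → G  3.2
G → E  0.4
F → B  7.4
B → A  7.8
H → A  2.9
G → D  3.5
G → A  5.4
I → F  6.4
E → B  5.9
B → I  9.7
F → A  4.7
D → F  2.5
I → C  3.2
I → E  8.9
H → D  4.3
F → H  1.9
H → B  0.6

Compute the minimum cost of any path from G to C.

13.6

Compare a few routes:
G–D–F–I–C: 3.5+2.5+4.4+3.2 = 13.6
G–D–F–H–B–I–C: 3.5+2.5+1.9+0.6+9.7+3.2 = 21.4
G–E–B–I–C: 0.4+5.9+9.7+3.2 = 19.2
Cheapest is G–D–F–I–C at 13.6.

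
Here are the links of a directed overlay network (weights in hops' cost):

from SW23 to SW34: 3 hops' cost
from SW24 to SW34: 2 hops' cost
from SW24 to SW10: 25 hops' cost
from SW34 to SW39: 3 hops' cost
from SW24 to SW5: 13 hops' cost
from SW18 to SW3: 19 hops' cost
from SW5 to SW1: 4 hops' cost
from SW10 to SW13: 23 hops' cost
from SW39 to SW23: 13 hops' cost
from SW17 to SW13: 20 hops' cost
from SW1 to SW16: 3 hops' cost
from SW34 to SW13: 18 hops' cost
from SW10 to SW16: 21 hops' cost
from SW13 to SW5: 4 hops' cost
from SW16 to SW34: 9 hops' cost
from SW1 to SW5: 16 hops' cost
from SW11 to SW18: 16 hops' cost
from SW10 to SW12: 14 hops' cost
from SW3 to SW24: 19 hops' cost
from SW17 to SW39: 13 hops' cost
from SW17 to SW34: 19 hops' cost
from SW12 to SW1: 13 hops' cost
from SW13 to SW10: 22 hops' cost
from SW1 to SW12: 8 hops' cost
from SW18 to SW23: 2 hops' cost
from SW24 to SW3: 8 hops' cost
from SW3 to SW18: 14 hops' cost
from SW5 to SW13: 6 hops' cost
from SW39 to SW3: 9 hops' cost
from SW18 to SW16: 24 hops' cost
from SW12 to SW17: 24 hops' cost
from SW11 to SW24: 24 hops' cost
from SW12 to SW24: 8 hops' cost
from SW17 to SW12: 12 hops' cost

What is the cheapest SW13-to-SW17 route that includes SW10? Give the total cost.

Best SW13 to SW10: SW13 → SW10 costing 22
Best SW10 to SW17: SW10 → SW12 → SW17 costing 38
Total via SW10: 22 + 38 = 60 hops' cost.

60 hops' cost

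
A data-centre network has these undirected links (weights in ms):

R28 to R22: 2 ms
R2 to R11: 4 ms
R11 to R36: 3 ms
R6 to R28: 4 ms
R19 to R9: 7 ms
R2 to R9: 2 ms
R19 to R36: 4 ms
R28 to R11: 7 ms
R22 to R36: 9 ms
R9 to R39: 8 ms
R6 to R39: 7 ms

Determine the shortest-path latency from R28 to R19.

Running Dijkstra from R28:
R28: 0
R22: 2  (via R28)
R6: 4  (via R28)
R11: 7  (via R28)
R36: 10  (via R11)
R39: 11  (via R6)
R2: 11  (via R11)
R9: 13  (via R2)
R19: 14  (via R36)
Shortest route: R28–R11–R36–R19 = 14 ms.

14 ms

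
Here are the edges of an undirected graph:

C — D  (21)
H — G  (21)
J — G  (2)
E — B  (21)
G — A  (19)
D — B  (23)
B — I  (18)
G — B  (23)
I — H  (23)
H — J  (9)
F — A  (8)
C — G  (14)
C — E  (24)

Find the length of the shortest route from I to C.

Shortest distances from I:
I: 0
B: 18  (via I)
H: 23  (via I)
J: 32  (via H)
G: 34  (via J)
E: 39  (via B)
D: 41  (via B)
C: 48  (via G)
Shortest route: I → H → J → G → C = 48.

48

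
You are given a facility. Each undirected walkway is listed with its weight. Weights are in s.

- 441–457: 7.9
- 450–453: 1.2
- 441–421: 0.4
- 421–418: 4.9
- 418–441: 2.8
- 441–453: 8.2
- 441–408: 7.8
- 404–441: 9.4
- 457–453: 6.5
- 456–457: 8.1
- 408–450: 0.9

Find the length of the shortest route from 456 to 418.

18.8 s

Settle nodes by increasing distance from 456:
456: 0
457: 8.1  (via 456)
453: 14.6  (via 457)
450: 15.8  (via 453)
441: 16  (via 457)
421: 16.4  (via 441)
408: 16.7  (via 450)
418: 18.8  (via 441)
Shortest route: 456–457–441–418 = 18.8 s.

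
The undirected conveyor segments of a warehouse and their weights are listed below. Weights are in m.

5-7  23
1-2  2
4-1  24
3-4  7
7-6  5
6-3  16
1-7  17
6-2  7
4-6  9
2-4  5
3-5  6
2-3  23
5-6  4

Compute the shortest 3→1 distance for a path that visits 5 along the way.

19 m

Shortest 3→5: 3 → 5 = 6
Best 5 to 1: 5 → 6 → 2 → 1 costing 13
Total via 5: 6 + 13 = 19 m.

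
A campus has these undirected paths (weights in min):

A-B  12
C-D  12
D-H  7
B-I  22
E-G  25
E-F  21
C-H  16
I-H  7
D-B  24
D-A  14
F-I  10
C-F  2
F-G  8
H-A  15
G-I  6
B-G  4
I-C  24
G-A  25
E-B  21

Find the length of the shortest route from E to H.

38 min

Shortest distances from E:
E: 0
B: 21  (via E)
F: 21  (via E)
C: 23  (via F)
G: 25  (via E)
I: 31  (via F)
A: 33  (via B)
D: 35  (via C)
H: 38  (via I)
Shortest route: E–F–I–H = 38 min.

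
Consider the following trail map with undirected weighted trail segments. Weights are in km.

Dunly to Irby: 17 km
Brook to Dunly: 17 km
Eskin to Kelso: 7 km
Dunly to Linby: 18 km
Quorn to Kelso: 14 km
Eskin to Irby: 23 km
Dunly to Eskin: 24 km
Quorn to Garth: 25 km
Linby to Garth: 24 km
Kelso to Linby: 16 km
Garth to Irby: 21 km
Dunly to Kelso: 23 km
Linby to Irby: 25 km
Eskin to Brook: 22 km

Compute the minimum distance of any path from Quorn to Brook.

Settle nodes by increasing distance from Quorn:
Quorn: 0
Kelso: 14  (via Quorn)
Eskin: 21  (via Kelso)
Garth: 25  (via Quorn)
Linby: 30  (via Kelso)
Dunly: 37  (via Kelso)
Brook: 43  (via Eskin)
Shortest route: Quorn → Kelso → Eskin → Brook = 43 km.

43 km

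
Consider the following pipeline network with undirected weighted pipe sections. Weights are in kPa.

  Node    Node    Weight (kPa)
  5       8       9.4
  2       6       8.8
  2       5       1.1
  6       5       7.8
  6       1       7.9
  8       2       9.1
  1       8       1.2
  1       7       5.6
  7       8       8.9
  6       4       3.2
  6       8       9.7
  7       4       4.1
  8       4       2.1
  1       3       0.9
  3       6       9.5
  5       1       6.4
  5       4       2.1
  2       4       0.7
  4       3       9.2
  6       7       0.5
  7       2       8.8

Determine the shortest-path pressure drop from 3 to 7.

6.5 kPa

Compare a few routes:
3 → 1 → 8 → 4 → 7: 0.9+1.2+2.1+4.1 = 8.3
3 → 1 → 7: 0.9+5.6 = 6.5
3 → 1 → 8 → 4 → 6 → 7: 0.9+1.2+2.1+3.2+0.5 = 7.9
Cheapest is 3 → 1 → 7 at 6.5 kPa.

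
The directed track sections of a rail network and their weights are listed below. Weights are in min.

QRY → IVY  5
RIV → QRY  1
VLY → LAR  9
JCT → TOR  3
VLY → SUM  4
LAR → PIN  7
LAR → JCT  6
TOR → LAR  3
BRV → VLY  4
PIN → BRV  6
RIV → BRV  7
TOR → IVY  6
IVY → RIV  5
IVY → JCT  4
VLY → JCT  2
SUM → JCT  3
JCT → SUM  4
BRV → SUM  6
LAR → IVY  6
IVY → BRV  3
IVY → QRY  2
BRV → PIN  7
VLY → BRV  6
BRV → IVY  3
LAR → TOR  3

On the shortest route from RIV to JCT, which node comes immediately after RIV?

Enumerating some paths:
RIV - BRV - IVY - JCT: 7+3+4 = 14
RIV - QRY - IVY - JCT: 1+5+4 = 10
RIV - BRV - VLY - JCT: 7+4+2 = 13
Cheapest is RIV - QRY - IVY - JCT at 10 min.
So from RIV the first move is to QRY.

QRY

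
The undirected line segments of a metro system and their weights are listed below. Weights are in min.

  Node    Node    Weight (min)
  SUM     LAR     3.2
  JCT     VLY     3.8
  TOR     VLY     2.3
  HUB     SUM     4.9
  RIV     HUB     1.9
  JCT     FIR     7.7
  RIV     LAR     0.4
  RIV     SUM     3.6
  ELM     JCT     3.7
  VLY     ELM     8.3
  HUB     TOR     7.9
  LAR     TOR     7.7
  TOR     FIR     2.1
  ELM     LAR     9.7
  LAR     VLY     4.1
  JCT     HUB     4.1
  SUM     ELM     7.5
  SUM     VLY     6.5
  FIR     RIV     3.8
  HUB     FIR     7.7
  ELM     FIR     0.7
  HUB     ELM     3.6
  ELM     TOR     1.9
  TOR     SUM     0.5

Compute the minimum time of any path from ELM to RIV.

4.5 min

Compare a few routes:
ELM - FIR - RIV: 0.7+3.8 = 4.5
ELM - HUB - RIV: 3.6+1.9 = 5.5
ELM - TOR - SUM - RIV: 1.9+0.5+3.6 = 6
The minimum is 4.5 min via ELM - FIR - RIV.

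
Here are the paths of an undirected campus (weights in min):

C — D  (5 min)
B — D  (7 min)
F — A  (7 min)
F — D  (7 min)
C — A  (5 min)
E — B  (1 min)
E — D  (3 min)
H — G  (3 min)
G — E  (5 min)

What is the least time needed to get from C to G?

13 min

Shortest distances from C:
C: 0
A: 5  (via C)
D: 5  (via C)
E: 8  (via D)
B: 9  (via E)
F: 12  (via A)
G: 13  (via E)
Shortest route: C–D–E–G = 13 min.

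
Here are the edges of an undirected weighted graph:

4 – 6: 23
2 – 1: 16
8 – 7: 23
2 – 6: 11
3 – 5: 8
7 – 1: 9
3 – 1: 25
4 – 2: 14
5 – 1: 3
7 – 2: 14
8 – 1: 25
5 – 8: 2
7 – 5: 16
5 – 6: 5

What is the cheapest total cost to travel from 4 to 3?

36

Enumerating some paths:
4–2–6–5–3: 14+11+5+8 = 38
4–6–5–3: 23+5+8 = 36
4–2–1–5–3: 14+16+3+8 = 41
The minimum is 36 via 4–6–5–3.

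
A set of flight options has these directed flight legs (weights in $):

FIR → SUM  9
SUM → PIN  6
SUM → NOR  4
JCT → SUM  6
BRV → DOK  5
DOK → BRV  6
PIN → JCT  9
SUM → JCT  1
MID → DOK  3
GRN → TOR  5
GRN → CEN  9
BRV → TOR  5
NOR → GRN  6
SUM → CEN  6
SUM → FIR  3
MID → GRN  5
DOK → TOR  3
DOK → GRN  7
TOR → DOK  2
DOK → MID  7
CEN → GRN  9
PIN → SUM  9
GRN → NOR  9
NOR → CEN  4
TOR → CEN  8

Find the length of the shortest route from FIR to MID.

Running Dijkstra from FIR:
FIR: 0
SUM: 9  (via FIR)
JCT: 10  (via SUM)
NOR: 13  (via SUM)
PIN: 15  (via SUM)
CEN: 15  (via SUM)
GRN: 19  (via NOR)
TOR: 24  (via GRN)
DOK: 26  (via TOR)
BRV: 32  (via DOK)
MID: 33  (via DOK)
Shortest route: FIR → SUM → NOR → GRN → TOR → DOK → MID = $33.

$33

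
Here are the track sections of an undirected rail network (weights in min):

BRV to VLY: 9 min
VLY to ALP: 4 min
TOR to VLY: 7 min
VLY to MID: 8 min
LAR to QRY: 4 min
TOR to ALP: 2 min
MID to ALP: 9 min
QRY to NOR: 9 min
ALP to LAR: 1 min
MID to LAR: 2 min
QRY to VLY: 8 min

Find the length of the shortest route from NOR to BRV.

26 min

Settle nodes by increasing distance from NOR:
NOR: 0
QRY: 9  (via NOR)
LAR: 13  (via QRY)
ALP: 14  (via LAR)
MID: 15  (via LAR)
TOR: 16  (via ALP)
VLY: 17  (via QRY)
BRV: 26  (via VLY)
Shortest route: NOR–QRY–VLY–BRV = 26 min.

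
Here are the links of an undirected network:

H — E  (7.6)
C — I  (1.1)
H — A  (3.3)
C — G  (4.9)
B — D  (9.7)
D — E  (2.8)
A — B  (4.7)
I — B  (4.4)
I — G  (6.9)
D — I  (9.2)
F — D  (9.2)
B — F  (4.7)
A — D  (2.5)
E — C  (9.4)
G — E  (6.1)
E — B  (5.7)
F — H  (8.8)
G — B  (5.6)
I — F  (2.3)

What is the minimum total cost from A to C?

10.2

Candidate routes:
A - D - I - C: 2.5+9.2+1.1 = 12.8
A - B - I - C: 4.7+4.4+1.1 = 10.2
Cheapest is A - B - I - C at 10.2.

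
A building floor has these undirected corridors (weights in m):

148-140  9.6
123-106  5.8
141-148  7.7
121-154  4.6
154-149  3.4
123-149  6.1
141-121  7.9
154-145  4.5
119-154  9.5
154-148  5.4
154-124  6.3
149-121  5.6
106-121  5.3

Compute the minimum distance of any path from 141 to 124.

Running Dijkstra from 141:
141: 0
148: 7.7  (via 141)
121: 7.9  (via 141)
154: 12.5  (via 121)
106: 13.2  (via 121)
149: 13.5  (via 121)
145: 17  (via 154)
140: 17.3  (via 148)
124: 18.8  (via 154)
Shortest route: 141–121–154–124 = 18.8 m.

18.8 m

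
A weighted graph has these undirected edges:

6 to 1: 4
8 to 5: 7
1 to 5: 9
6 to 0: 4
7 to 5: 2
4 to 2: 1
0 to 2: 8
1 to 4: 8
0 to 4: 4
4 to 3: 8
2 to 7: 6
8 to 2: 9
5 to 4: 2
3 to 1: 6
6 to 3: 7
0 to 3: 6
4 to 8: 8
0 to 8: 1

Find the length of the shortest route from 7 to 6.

Candidate routes:
7 - 5 - 8 - 0 - 6: 2+7+1+4 = 14
7 - 5 - 1 - 6: 2+9+4 = 15
7 - 5 - 4 - 0 - 6: 2+2+4+4 = 12
The minimum is 12 via 7 - 5 - 4 - 0 - 6.

12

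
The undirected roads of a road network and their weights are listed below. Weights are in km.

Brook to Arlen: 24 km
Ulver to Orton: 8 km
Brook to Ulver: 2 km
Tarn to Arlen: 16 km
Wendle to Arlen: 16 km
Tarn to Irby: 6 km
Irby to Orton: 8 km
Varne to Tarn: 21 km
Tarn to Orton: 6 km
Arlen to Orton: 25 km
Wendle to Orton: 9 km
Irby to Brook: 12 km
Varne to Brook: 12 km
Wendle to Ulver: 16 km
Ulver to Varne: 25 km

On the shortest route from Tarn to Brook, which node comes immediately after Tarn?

Compare a few routes:
Tarn → Irby → Orton → Ulver → Brook: 6+8+8+2 = 24
Tarn → Irby → Brook: 6+12 = 18
Tarn → Orton → Ulver → Brook: 6+8+2 = 16
The minimum is 16 km via Tarn → Orton → Ulver → Brook.
So from Tarn the first move is to Orton.

Orton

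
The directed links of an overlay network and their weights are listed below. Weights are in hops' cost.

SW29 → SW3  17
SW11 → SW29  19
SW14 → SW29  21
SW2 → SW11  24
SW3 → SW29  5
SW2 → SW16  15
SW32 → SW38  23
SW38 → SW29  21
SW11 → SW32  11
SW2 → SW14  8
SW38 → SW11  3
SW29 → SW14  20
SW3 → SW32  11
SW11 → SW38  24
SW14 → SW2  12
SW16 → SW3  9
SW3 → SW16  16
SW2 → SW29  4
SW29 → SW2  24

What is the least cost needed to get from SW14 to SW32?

Shortest distances from SW14:
SW14: 0
SW2: 12  (via SW14)
SW29: 16  (via SW2)
SW16: 27  (via SW2)
SW3: 33  (via SW29)
SW11: 36  (via SW2)
SW32: 44  (via SW3)
Shortest route: SW14–SW2–SW29–SW3–SW32 = 44 hops' cost.

44 hops' cost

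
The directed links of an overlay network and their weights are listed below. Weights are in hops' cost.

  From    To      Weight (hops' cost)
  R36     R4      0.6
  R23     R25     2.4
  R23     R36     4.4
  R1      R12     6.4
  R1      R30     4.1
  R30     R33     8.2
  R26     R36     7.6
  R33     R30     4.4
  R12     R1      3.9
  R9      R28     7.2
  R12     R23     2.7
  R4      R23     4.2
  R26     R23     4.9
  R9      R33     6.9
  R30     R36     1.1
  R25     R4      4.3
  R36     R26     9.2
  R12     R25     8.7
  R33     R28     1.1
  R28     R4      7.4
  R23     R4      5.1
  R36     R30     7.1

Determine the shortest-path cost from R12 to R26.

16.3 hops' cost

Shortest distances from R12:
R12: 0
R23: 2.7  (via R12)
R1: 3.9  (via R12)
R25: 5.1  (via R23)
R36: 7.1  (via R23)
R4: 7.7  (via R36)
R30: 8  (via R1)
R33: 16.2  (via R30)
R26: 16.3  (via R36)
Shortest route: R12–R23–R36–R26 = 16.3 hops' cost.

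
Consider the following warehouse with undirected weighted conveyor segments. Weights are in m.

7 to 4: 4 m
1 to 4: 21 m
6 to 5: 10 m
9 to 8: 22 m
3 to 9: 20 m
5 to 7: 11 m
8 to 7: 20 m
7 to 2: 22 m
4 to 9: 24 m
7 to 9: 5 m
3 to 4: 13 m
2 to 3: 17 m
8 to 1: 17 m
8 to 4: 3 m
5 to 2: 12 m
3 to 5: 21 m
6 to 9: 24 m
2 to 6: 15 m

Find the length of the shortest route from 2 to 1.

46 m

Settle nodes by increasing distance from 2:
2: 0
5: 12  (via 2)
6: 15  (via 2)
3: 17  (via 2)
7: 22  (via 2)
4: 26  (via 7)
9: 27  (via 7)
8: 29  (via 4)
1: 46  (via 8)
Shortest route: 2 → 7 → 4 → 8 → 1 = 46 m.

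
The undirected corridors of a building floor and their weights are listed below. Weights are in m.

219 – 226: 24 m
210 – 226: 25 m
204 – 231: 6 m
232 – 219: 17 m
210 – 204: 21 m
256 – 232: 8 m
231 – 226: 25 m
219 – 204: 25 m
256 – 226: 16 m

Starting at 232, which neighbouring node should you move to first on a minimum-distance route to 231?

219

Candidate routes:
232–256–226–231: 8+16+25 = 49
232–219–226–231: 17+24+25 = 66
232–219–204–231: 17+25+6 = 48
Cheapest is 232–219–204–231 at 48 m.
So from 232 the first move is to 219.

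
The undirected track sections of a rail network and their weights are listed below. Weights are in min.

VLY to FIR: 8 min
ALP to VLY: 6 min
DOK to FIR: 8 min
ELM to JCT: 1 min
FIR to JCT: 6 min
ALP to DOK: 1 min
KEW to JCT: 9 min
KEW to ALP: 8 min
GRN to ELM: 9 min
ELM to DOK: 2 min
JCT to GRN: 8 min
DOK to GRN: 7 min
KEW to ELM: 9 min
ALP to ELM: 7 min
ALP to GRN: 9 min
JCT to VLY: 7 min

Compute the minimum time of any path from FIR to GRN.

Settle nodes by increasing distance from FIR:
FIR: 0
JCT: 6  (via FIR)
ELM: 7  (via JCT)
VLY: 8  (via FIR)
DOK: 8  (via FIR)
ALP: 9  (via DOK)
GRN: 14  (via JCT)
Shortest route: FIR–JCT–GRN = 14 min.

14 min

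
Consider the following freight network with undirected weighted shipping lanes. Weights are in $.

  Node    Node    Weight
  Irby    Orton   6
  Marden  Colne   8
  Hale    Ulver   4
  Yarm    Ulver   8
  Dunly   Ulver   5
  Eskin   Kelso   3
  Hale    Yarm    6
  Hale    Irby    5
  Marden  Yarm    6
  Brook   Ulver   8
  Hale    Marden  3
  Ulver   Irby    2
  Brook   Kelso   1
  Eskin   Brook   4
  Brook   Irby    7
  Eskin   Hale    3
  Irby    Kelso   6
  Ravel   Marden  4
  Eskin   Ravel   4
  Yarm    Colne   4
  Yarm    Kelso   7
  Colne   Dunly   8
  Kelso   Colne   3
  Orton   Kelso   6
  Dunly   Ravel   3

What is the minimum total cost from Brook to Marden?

$10

Compare a few routes:
Brook–Kelso–Colne–Marden: 1+3+8 = 12
Brook–Eskin–Hale–Marden: 4+3+3 = 10
Cheapest is Brook–Eskin–Hale–Marden at $10.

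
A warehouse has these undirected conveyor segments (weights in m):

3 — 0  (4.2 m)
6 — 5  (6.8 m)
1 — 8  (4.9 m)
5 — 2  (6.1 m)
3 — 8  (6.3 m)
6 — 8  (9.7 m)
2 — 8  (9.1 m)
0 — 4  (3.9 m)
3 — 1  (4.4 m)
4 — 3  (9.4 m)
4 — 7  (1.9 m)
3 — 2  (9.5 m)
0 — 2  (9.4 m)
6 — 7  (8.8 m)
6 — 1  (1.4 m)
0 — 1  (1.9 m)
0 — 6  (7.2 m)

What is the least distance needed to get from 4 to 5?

14 m

Running Dijkstra from 4:
4: 0
7: 1.9  (via 4)
0: 3.9  (via 4)
1: 5.8  (via 0)
6: 7.2  (via 1)
3: 8.1  (via 0)
8: 10.7  (via 1)
2: 13.3  (via 0)
5: 14  (via 6)
Shortest route: 4–0–1–6–5 = 14 m.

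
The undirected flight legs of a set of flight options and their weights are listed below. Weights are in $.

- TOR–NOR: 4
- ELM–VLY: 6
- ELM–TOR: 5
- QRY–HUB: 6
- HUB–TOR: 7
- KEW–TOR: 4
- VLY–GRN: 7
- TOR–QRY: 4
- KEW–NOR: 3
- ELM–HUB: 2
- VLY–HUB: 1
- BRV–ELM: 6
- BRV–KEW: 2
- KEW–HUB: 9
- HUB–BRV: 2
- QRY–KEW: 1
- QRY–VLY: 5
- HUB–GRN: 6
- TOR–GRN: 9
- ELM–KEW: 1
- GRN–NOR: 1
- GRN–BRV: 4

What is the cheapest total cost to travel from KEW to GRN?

$4

Shortest distances from KEW:
KEW: 0
ELM: 1  (via KEW)
QRY: 1  (via KEW)
BRV: 2  (via KEW)
NOR: 3  (via KEW)
HUB: 3  (via ELM)
TOR: 4  (via KEW)
GRN: 4  (via NOR)
Shortest route: KEW–NOR–GRN = $4.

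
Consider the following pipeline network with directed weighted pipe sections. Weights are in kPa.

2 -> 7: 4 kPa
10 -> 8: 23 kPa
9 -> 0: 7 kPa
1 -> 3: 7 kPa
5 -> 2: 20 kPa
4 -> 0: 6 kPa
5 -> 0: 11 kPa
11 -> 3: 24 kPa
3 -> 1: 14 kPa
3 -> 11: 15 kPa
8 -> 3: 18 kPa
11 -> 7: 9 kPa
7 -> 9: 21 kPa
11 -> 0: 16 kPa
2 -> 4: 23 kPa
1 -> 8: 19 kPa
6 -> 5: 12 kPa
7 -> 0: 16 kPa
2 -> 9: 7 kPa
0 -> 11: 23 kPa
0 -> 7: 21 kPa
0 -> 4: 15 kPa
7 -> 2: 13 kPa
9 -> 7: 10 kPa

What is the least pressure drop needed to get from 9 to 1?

68 kPa

Settle nodes by increasing distance from 9:
9: 0
0: 7  (via 9)
7: 10  (via 9)
4: 22  (via 0)
2: 23  (via 7)
11: 30  (via 0)
3: 54  (via 11)
1: 68  (via 3)
Shortest route: 9–0–11–3–1 = 68 kPa.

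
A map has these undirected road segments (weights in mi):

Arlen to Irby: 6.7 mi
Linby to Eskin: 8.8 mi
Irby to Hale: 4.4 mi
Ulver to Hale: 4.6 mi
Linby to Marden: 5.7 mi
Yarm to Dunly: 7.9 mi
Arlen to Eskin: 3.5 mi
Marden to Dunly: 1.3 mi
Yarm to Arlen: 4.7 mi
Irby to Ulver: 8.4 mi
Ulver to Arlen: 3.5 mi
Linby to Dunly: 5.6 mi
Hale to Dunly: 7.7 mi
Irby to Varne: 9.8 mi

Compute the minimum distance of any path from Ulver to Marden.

Compare a few routes:
Ulver → Arlen → Eskin → Linby → Marden: 3.5+3.5+8.8+5.7 = 21.5
Ulver → Hale → Dunly → Marden: 4.6+7.7+1.3 = 13.6
Ulver → Arlen → Yarm → Dunly → Marden: 3.5+4.7+7.9+1.3 = 17.4
Cheapest is Ulver → Hale → Dunly → Marden at 13.6 mi.

13.6 mi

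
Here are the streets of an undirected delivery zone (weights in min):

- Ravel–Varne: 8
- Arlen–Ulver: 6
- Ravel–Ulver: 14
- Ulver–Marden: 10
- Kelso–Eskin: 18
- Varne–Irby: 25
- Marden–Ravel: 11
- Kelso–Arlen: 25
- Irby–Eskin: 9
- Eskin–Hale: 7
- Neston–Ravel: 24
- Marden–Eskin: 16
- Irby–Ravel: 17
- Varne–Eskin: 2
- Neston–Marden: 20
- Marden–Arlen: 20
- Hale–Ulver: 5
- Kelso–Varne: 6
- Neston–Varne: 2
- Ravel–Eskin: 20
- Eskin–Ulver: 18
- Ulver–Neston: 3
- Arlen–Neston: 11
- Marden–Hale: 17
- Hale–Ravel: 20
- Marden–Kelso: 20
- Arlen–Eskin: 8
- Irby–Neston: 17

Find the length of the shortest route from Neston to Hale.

Running Dijkstra from Neston:
Neston: 0
Varne: 2  (via Neston)
Ulver: 3  (via Neston)
Eskin: 4  (via Varne)
Kelso: 8  (via Varne)
Hale: 8  (via Ulver)
Shortest route: Neston–Ulver–Hale = 8 min.

8 min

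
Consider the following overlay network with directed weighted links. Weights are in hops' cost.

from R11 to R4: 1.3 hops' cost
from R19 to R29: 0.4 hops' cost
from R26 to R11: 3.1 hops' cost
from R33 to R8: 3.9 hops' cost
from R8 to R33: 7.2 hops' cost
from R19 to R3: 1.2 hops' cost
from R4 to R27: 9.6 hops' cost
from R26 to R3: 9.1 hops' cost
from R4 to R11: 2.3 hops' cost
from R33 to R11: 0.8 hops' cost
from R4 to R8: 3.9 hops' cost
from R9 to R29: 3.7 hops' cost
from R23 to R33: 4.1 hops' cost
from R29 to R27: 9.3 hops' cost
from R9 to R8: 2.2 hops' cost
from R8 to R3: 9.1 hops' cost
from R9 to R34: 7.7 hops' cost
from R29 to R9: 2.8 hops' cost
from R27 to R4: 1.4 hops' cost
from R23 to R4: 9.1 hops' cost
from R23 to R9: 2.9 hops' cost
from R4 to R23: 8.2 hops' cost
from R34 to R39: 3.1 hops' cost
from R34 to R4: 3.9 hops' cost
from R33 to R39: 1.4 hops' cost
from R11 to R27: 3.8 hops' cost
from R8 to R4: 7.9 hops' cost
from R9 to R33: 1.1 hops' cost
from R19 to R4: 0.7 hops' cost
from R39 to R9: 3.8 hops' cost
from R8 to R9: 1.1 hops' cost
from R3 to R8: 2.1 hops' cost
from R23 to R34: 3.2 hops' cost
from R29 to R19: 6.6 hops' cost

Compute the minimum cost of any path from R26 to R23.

12.6 hops' cost

Compare a few routes:
R26–R11–R27–R4–R23: 3.1+3.8+1.4+8.2 = 16.5
R26–R3–R8–R9–R33–R11–R4–R23: 9.1+2.1+1.1+1.1+0.8+1.3+8.2 = 23.7
R26–R3–R8–R4–R23: 9.1+2.1+7.9+8.2 = 27.3
R26–R11–R4–R23: 3.1+1.3+8.2 = 12.6
Cheapest is R26–R11–R4–R23 at 12.6 hops' cost.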